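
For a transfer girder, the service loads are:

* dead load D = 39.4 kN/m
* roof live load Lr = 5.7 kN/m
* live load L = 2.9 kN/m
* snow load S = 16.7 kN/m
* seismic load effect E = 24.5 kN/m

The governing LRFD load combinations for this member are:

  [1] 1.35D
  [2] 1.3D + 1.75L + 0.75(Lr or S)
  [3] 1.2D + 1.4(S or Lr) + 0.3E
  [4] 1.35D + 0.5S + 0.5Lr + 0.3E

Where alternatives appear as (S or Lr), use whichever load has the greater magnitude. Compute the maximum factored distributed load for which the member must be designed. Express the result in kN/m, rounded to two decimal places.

78.01 kN/m

(Lr or S) → S = 16.7 kN/m; (S or Lr) → S = 16.7 kN/m.
[1] 1.35(39.4) = 53.19
[2] 1.3(39.4) + 1.75(2.9) + 0.75(16.7) = 68.82
[3] 1.2(39.4) + 1.4(16.7) + 0.3(24.5) = 47.28 + 23.38 + 7.35 = 78.01
[4] 1.35(39.4) + 0.5(16.7) + 0.5(5.7) + 0.3(24.5) = 53.19 + 8.35 + 2.85 + 7.35 = 71.74
Combination 3 governs: w_u = 78.01 kN/m.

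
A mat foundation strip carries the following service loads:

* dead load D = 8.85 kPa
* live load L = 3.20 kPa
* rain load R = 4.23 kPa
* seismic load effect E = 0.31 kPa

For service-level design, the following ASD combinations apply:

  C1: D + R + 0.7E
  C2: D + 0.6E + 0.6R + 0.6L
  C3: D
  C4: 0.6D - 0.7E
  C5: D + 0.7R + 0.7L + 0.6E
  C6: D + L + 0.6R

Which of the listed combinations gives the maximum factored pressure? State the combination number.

C1: 1.0(8.85) + 1.0(4.23) + 0.7(0.31) = 13.30
C2: 1.0(8.85) + 0.6(0.31) + 0.6(4.23) + 0.6(3.20) = 13.49
C3: 1.0(8.85) = 8.85
C4: 0.6(8.85) - 0.7(0.31) = 5.09
C5: 1.0(8.85) + 0.7(4.23) + 0.7(3.20) + 0.6(0.31) = 14.24
C6: 1.0(8.85) + 1.0(3.20) + 0.6(4.23) = 14.59
The largest value is 14.59 kPa from combination 6.

Combination 6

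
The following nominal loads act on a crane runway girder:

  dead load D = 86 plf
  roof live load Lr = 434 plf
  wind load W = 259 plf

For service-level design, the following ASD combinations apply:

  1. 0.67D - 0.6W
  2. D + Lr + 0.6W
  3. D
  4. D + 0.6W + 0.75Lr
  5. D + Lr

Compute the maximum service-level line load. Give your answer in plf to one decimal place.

675.4 plf

1. 0.67(86) - 0.6(259) = -97.8
2. 1.0(86) + 1.0(434) + 0.6(259) = 675.4
3. 1.0(86) = 86.0
4. 1.0(86) + 0.6(259) + 0.75(434) = 566.9
5. 1.0(86) + 1.0(434) = 520.0
Maximum is from combination 2.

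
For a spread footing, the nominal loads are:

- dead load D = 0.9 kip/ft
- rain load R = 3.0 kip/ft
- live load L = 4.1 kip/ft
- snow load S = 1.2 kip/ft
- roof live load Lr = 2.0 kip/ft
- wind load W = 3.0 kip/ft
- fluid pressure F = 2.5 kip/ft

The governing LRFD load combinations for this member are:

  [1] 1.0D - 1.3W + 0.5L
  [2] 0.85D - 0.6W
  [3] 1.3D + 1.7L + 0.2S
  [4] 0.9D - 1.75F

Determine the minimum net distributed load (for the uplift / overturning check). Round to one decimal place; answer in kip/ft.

[1] 1.0(0.9) - 1.3(3.0) + 0.5(4.1) = -1.0
[2] 0.85(0.9) - 0.6(3.0) = 0.8 - 1.8 = -1.0
[3] 1.3(0.9) + 1.7(4.1) + 0.2(1.2) = 1.2 + 7.0 + 0.2 = 8.4
[4] 0.9(0.9) - 1.75(2.5) = 0.8 - 4.4 = -3.6
Combination 4 gives the minimum: -3.6 kip/ft.

-3.6 kip/ft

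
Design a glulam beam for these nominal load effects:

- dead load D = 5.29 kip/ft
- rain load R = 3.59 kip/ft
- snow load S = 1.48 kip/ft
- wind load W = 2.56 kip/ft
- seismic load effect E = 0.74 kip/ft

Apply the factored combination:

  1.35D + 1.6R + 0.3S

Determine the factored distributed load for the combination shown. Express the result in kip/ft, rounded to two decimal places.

13.33 kip/ft

1.35(5.29) + 1.6(3.59) + 0.3(1.48) = 13.33
w_u = 13.33 kip/ft.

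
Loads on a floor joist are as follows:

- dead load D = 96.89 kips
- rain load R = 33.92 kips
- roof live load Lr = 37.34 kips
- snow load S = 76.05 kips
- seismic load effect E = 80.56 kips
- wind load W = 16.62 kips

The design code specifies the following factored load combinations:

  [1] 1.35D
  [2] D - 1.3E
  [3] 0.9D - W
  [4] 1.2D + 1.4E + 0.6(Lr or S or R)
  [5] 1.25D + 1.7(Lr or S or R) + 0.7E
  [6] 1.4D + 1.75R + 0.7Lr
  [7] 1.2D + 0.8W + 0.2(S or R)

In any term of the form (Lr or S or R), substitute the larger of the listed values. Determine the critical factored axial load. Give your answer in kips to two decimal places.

306.79 kips

(Lr or S or R) → S = 76.05 kips; (S or R) → S = 76.05 kips.
[1] 1.35(96.89) = 130.80
[2] 1.0(96.89) - 1.3(80.56) = -7.84
[3] 0.9(96.89) - 1.0(16.62) = 70.58
[4] 1.2(96.89) + 1.4(80.56) + 0.6(76.05) = 274.68
[5] 1.25(96.89) + 1.7(76.05) + 0.7(80.56) = 306.79
[6] 1.4(96.89) + 1.75(33.92) + 0.7(37.34) = 221.14
[7] 1.2(96.89) + 0.8(16.62) + 0.2(76.05) = 144.77
The controlling combination is 5, giving 306.79 kips.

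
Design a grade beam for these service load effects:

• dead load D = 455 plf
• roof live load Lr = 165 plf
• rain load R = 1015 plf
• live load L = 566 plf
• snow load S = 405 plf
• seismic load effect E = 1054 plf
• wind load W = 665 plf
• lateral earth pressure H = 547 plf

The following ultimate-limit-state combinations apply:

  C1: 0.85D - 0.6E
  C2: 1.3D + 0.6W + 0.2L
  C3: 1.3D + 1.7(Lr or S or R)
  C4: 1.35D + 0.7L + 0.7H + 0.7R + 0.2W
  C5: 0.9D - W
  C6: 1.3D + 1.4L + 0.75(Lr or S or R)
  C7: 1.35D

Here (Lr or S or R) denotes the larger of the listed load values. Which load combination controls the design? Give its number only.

Combination 3

(Lr or S or R) → R = 1015 plf.
C1: 0.85(455) - 0.6(1054) = -245.65
C2: 1.3(455) + 0.6(665) + 0.2(566) = 1103.70
C3: 1.3(455) + 1.7(1015) = 2317.00
C4: 1.35(455) + 0.7(566) + 0.7(547) + 0.7(1015) + 0.2(665) = 2236.85
C5: 0.9(455) - 1.0(665) = -255.50
C6: 1.3(455) + 1.4(566) + 0.75(1015) = 2145.15
C7: 1.35(455) = 614.25
The largest value is 2317.00 plf from combination 3.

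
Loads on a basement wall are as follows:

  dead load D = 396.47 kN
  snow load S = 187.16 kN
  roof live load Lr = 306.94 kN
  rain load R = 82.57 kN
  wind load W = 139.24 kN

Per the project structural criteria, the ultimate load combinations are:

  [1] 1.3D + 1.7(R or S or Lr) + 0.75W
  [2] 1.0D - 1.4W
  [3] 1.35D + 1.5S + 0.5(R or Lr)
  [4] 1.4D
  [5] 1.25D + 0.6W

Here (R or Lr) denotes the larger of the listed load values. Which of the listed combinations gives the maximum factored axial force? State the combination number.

Combination 1

(R or S or Lr) → Lr = 306.94 kN; (R or Lr) → Lr = 306.94 kN.
[1] 1.3(396.47) + 1.7(306.94) + 0.75(139.24) = 515.41 + 521.80 + 104.43 = 1141.64
[2] 1.0(396.47) - 1.4(139.24) = 396.47 - 194.94 = 201.53
[3] 1.35(396.47) + 1.5(187.16) + 0.5(306.94) = 535.23 + 280.74 + 153.47 = 969.44
[4] 1.4(396.47) = 555.06
[5] 1.25(396.47) + 0.6(139.24) = 495.59 + 83.54 = 579.13
The largest value is 1141.64 kN from combination 1.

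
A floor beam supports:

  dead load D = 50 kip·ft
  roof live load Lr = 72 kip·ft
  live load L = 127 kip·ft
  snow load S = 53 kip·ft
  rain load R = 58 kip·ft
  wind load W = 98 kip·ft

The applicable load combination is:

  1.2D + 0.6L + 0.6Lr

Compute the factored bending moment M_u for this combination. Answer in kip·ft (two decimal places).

179.40 kip·ft

1.2(50) + 0.6(127) + 0.6(72) = 179.40
M_u = 179.40 kip·ft.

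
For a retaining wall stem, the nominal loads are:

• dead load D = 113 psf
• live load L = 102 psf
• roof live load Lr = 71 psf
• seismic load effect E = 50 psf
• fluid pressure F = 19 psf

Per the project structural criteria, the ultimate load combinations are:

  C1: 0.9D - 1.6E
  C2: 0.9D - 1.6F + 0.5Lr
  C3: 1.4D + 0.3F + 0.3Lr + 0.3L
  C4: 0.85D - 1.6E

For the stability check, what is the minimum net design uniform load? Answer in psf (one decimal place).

C1: 0.9(113) - 1.6(50) = 101.7 - 80.0 = 21.7
C2: 0.9(113) - 1.6(19) + 0.5(71) = 101.7 - 30.4 + 35.5 = 106.8
C3: 1.4(113) + 0.3(19) + 0.3(71) + 0.3(102) = 158.2 + 5.7 + 21.3 + 30.6 = 215.8
C4: 0.85(113) - 1.6(50) = 96.1 - 80.0 = 16.1
Combination 4 gives the minimum: 16.1 psf.

16.1 psf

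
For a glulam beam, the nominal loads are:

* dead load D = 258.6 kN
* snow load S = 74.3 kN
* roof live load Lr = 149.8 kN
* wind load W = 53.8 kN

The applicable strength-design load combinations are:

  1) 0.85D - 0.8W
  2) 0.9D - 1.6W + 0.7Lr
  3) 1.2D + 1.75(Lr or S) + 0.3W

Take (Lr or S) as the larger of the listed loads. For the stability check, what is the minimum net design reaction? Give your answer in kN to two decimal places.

176.77 kN

(Lr or S) → Lr = 149.8 kN.
1) 0.85(258.6) - 0.8(53.8) = 176.77
2) 0.9(258.6) - 1.6(53.8) + 0.7(149.8) = 251.52
3) 1.2(258.6) + 1.75(149.8) + 0.3(53.8) = 588.61
Combination 1 gives the minimum: 176.77 kN.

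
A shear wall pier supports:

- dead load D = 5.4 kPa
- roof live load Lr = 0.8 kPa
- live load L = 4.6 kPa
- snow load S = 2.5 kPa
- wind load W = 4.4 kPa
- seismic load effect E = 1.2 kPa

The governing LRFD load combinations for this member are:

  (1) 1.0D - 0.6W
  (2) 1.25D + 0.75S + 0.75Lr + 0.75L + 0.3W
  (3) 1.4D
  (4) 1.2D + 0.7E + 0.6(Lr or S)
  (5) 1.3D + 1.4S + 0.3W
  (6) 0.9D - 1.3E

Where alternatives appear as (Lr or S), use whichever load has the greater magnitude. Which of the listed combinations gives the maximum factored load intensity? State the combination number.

Combination 2

(Lr or S) → S = 2.5 kPa.
(1) 1.0(5.4) - 0.6(4.4) = 5.40 - 2.64 = 2.76
(2) 1.25(5.4) + 0.75(2.5) + 0.75(0.8) + 0.75(4.6) + 0.3(4.4) = 6.75 + 1.88 + 0.60 + 3.45 + 1.32 = 14.00
(3) 1.4(5.4) = 7.56
(4) 1.2(5.4) + 0.7(1.2) + 0.6(2.5) = 6.48 + 0.84 + 1.50 = 8.82
(5) 1.3(5.4) + 1.4(2.5) + 0.3(4.4) = 7.02 + 3.50 + 1.32 = 11.84
(6) 0.9(5.4) - 1.3(1.2) = 4.86 - 1.56 = 3.30
The largest value is 14.00 kPa from combination 2.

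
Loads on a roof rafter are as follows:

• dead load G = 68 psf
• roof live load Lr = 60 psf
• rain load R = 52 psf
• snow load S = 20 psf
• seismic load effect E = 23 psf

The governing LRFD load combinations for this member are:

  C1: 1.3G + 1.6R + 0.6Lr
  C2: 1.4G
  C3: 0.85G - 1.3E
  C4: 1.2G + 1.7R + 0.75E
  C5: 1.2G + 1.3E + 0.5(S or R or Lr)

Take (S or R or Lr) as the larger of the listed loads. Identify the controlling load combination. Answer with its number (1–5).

(S or R or Lr) → Lr = 60 psf.
C1: 1.3(68) + 1.6(52) + 0.6(60) = 207.6
C2: 1.4(68) = 95.2
C3: 0.85(68) - 1.3(23) = 27.9
C4: 1.2(68) + 1.7(52) + 0.75(23) = 187.3
C5: 1.2(68) + 1.3(23) + 0.5(60) = 141.5
The largest value is 207.6 psf from combination 1.

Combination 1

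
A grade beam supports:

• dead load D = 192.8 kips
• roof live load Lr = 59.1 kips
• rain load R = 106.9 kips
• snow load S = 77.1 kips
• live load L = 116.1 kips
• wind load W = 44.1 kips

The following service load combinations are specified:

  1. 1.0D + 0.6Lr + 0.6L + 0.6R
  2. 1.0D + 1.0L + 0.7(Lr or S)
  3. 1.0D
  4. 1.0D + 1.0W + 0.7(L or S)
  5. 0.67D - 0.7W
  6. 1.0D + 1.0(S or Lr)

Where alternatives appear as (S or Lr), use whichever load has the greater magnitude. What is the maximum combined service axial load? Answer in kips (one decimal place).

(Lr or S) → S = 77.1 kips; (L or S) → L = 116.1 kips; (S or Lr) → S = 77.1 kips.
1. 1.0(192.8) + 0.6(59.1) + 0.6(116.1) + 0.6(106.9) = 192.8 + 35.5 + 69.7 + 64.1 = 362.1
2. 1.0(192.8) + 1.0(116.1) + 0.7(77.1) = 192.8 + 116.1 + 54.0 = 362.9
3. 1.0(192.8) = 192.8
4. 1.0(192.8) + 1.0(44.1) + 0.7(116.1) = 192.8 + 44.1 + 81.3 = 318.2
5. 0.67(192.8) - 0.7(44.1) = 129.2 - 30.9 = 98.3
6. 1.0(192.8) + 1.0(77.1) = 192.8 + 77.1 = 269.9
Combination 2 governs: P = 362.9 kips.

362.9 kips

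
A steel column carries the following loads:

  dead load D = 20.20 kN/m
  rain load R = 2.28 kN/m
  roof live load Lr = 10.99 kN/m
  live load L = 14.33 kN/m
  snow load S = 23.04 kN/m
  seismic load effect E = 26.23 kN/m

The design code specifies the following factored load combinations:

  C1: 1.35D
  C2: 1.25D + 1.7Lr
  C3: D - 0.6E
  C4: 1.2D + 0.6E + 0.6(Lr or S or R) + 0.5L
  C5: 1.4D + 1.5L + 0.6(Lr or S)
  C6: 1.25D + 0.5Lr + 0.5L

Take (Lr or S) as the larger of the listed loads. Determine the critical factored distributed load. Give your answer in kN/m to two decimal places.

(Lr or S or R) → S = 23.04 kN/m; (Lr or S) → S = 23.04 kN/m.
C1: 1.35(20.20) = 27.27
C2: 1.25(20.20) + 1.7(10.99) = 25.25 + 18.68 = 43.93
C3: 1.0(20.20) - 0.6(26.23) = 20.20 - 15.74 = 4.46
C4: 1.2(20.20) + 0.6(26.23) + 0.6(23.04) + 0.5(14.33) = 24.24 + 15.74 + 13.82 + 7.17 = 60.97
C5: 1.4(20.20) + 1.5(14.33) + 0.6(23.04) = 28.28 + 21.50 + 13.82 = 63.60
C6: 1.25(20.20) + 0.5(10.99) + 0.5(14.33) = 37.91
Combination 5 governs: w_u = 63.60 kN/m.

63.60 kN/m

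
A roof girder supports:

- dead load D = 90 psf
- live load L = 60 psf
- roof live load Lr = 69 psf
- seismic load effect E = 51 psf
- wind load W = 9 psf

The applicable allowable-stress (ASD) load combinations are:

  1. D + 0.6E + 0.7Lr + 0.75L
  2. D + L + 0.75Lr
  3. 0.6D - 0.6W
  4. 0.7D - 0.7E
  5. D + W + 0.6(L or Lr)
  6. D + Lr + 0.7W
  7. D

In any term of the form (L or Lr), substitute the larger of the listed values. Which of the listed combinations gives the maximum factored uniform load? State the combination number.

Combination 1

(L or Lr) → Lr = 69 psf.
1. 1.0(90) + 0.6(51) + 0.7(69) + 0.75(60) = 90.0 + 30.6 + 48.3 + 45.0 = 213.9
2. 1.0(90) + 1.0(60) + 0.75(69) = 90.0 + 60.0 + 51.8 = 201.8
3. 0.6(90) - 0.6(9) = 54.0 - 5.4 = 48.6
4. 0.7(90) - 0.7(51) = 63.0 - 35.7 = 27.3
5. 1.0(90) + 1.0(9) + 0.6(69) = 90.0 + 9.0 + 41.4 = 140.4
6. 1.0(90) + 1.0(69) + 0.7(9) = 90.0 + 69.0 + 6.3 = 165.3
7. 1.0(90) = 90.0
The largest value is 213.9 psf from combination 1.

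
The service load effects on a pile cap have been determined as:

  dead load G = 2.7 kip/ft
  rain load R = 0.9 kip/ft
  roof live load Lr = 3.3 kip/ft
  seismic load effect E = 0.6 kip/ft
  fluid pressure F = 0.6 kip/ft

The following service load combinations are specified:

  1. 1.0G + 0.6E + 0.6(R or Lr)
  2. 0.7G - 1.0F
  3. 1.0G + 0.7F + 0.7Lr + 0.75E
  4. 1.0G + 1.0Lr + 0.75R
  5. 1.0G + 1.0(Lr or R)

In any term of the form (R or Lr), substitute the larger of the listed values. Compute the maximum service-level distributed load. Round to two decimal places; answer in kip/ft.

6.68 kip/ft

(R or Lr) → Lr = 3.3 kip/ft; (Lr or R) → Lr = 3.3 kip/ft.
1. 1.0(2.7) + 0.6(0.6) + 0.6(3.3) = 2.70 + 0.36 + 1.98 = 5.04
2. 0.7(2.7) - 1.0(0.6) = 1.89 - 0.60 = 1.29
3. 1.0(2.7) + 0.7(0.6) + 0.7(3.3) + 0.75(0.6) = 2.70 + 0.42 + 2.31 + 0.45 = 5.88
4. 1.0(2.7) + 1.0(3.3) + 0.75(0.9) = 2.70 + 3.30 + 0.68 = 6.68
5. 1.0(2.7) + 1.0(3.3) = 2.70 + 3.30 = 6.00
Combination 4 governs: w = 6.68 kip/ft.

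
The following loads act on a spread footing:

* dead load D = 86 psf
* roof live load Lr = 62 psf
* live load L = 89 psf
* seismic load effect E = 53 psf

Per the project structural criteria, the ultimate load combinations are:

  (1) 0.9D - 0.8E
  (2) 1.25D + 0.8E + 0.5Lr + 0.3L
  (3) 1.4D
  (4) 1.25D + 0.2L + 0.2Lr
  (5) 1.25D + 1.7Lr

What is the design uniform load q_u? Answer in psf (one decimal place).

212.9 psf

(1) 0.9(86) - 0.8(53) = 77.4 - 42.4 = 35.0
(2) 1.25(86) + 0.8(53) + 0.5(62) + 0.3(89) = 107.5 + 42.4 + 31.0 + 26.7 = 207.6
(3) 1.4(86) = 120.4
(4) 1.25(86) + 0.2(89) + 0.2(62) = 107.5 + 17.8 + 12.4 = 137.7
(5) 1.25(86) + 1.7(62) = 107.5 + 105.4 = 212.9
Combination 5 governs: q_u = 212.9 psf.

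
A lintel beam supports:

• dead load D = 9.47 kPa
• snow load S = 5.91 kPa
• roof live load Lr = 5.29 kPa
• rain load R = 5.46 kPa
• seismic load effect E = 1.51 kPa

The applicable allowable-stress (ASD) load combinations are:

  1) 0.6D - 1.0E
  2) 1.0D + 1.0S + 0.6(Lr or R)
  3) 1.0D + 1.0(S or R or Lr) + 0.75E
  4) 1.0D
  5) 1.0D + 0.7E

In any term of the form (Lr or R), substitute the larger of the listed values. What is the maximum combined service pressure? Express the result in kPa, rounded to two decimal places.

(Lr or R) → R = 5.46 kPa; (S or R or Lr) → S = 5.91 kPa.
1) 0.6(9.47) - 1.0(1.51) = 5.68 - 1.51 = 4.17
2) 1.0(9.47) + 1.0(5.91) + 0.6(5.46) = 9.47 + 5.91 + 3.28 = 18.66
3) 1.0(9.47) + 1.0(5.91) + 0.75(1.51) = 9.47 + 5.91 + 1.13 = 16.51
4) 1.0(9.47) = 9.47
5) 1.0(9.47) + 0.7(1.51) = 9.47 + 1.06 = 10.53
Combination 2 governs: p = 18.66 kPa.

18.66 kPa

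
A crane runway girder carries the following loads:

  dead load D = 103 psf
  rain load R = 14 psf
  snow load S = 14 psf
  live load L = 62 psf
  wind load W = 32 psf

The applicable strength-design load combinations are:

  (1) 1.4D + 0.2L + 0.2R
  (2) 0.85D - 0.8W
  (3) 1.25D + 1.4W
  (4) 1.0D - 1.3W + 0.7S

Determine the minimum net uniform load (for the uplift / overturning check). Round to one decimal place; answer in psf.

62.0 psf

(1) 1.4(103) + 0.2(62) + 0.2(14) = 144.2 + 12.4 + 2.8 = 159.4
(2) 0.85(103) - 0.8(32) = 87.6 - 25.6 = 62.0
(3) 1.25(103) + 1.4(32) = 128.8 + 44.8 = 173.6
(4) 1.0(103) - 1.3(32) + 0.7(14) = 103.0 - 41.6 + 9.8 = 71.2
Combination 2 gives the minimum: 62.0 psf.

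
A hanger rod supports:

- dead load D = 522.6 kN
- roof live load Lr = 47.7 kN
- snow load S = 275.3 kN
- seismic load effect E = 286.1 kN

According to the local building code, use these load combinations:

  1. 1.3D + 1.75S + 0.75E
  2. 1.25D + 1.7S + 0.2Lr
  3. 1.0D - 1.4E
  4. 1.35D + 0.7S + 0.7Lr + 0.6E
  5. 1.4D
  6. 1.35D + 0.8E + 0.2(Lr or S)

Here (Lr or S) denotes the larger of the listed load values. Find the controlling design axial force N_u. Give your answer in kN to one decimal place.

(Lr or S) → S = 275.3 kN.
1. 1.3(522.6) + 1.75(275.3) + 0.75(286.1) = 1375.7
2. 1.25(522.6) + 1.7(275.3) + 0.2(47.7) = 653.3 + 468.0 + 9.5 = 1130.8
3. 1.0(522.6) - 1.4(286.1) = 522.6 - 400.5 = 122.1
4. 1.35(522.6) + 0.7(275.3) + 0.7(47.7) + 0.6(286.1) = 705.5 + 192.7 + 33.4 + 171.7 = 1103.3
5. 1.4(522.6) = 731.6
6. 1.35(522.6) + 0.8(286.1) + 0.2(275.3) = 705.5 + 228.9 + 55.1 = 989.5
The controlling combination is 1, giving 1375.7 kN.

1375.7 kN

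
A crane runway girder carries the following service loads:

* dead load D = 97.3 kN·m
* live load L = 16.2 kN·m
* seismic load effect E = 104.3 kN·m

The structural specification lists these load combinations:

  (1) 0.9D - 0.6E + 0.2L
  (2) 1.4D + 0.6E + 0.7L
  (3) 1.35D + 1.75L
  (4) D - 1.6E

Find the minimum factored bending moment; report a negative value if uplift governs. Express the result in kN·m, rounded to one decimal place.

(1) 0.9(97.3) - 0.6(104.3) + 0.2(16.2) = 87.6 - 62.6 + 3.2 = 28.2
(2) 1.4(97.3) + 0.6(104.3) + 0.7(16.2) = 136.2 + 62.6 + 11.3 = 210.1
(3) 1.35(97.3) + 1.75(16.2) = 159.7
(4) 1.0(97.3) - 1.6(104.3) = 97.3 - 166.9 = -69.6
Combination 4 gives the minimum: -69.6 kN·m.

-69.6 kN·m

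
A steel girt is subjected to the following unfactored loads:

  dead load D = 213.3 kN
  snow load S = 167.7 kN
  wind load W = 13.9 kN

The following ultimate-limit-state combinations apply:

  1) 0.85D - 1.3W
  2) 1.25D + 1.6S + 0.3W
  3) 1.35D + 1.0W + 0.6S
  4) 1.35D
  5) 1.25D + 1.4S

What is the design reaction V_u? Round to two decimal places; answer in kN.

539.12 kN

1) 0.85(213.3) - 1.3(13.9) = 163.24
2) 1.25(213.3) + 1.6(167.7) + 0.3(13.9) = 539.12
3) 1.35(213.3) + 1.0(13.9) + 0.6(167.7) = 402.48
4) 1.35(213.3) = 287.96
5) 1.25(213.3) + 1.4(167.7) = 501.41
Combination 2 governs: V_u = 539.12 kN.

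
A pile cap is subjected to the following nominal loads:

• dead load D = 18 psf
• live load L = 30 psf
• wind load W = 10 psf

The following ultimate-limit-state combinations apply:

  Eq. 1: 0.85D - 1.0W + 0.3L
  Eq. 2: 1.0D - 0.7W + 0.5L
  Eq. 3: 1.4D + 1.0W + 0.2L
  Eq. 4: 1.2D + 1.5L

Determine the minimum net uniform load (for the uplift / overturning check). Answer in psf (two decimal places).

14.30 psf

Eq. 1: 0.85(18) - 1.0(10) + 0.3(30) = 14.30
Eq. 2: 1.0(18) - 0.7(10) + 0.5(30) = 26.00
Eq. 3: 1.4(18) + 1.0(10) + 0.2(30) = 41.20
Eq. 4: 1.2(18) + 1.5(30) = 66.60
Combination 1 gives the minimum: 14.30 psf.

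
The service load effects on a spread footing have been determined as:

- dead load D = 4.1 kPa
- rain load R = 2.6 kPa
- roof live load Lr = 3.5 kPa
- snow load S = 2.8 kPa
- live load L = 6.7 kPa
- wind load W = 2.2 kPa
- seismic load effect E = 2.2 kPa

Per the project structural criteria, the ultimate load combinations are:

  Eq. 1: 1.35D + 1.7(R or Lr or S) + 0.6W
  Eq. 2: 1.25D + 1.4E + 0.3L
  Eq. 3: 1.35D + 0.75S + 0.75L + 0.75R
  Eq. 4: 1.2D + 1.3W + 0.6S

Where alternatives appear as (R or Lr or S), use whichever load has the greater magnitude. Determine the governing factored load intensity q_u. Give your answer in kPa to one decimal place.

14.6 kPa

(R or Lr or S) → Lr = 3.5 kPa.
Eq. 1: 1.35(4.1) + 1.7(3.5) + 0.6(2.2) = 5.5 + 6.0 + 1.3 = 12.8
Eq. 2: 1.25(4.1) + 1.4(2.2) + 0.3(6.7) = 5.1 + 3.1 + 2.0 = 10.2
Eq. 3: 1.35(4.1) + 0.75(2.8) + 0.75(6.7) + 0.75(2.6) = 5.5 + 2.1 + 5.0 + 2.0 = 14.6
Eq. 4: 1.2(4.1) + 1.3(2.2) + 0.6(2.8) = 4.9 + 2.9 + 1.7 = 9.5
Maximum is from combination 3.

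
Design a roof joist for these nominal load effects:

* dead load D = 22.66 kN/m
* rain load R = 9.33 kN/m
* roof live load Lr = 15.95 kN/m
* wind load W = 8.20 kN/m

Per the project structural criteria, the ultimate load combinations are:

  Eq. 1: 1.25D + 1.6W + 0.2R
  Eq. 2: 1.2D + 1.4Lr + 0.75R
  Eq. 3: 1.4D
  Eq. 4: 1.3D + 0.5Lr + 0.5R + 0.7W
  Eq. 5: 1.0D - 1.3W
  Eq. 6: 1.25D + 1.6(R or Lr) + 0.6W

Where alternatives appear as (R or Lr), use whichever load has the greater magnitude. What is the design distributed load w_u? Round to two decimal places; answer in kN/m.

58.77 kN/m

(R or Lr) → Lr = 15.95 kN/m.
Eq. 1: 1.25(22.66) + 1.6(8.20) + 0.2(9.33) = 43.31
Eq. 2: 1.2(22.66) + 1.4(15.95) + 0.75(9.33) = 27.19 + 22.33 + 7.00 = 56.52
Eq. 3: 1.4(22.66) = 31.72
Eq. 4: 1.3(22.66) + 0.5(15.95) + 0.5(9.33) + 0.7(8.20) = 47.84
Eq. 5: 1.0(22.66) - 1.3(8.20) = 22.66 - 10.66 = 12.00
Eq. 6: 1.25(22.66) + 1.6(15.95) + 0.6(8.20) = 28.33 + 25.52 + 4.92 = 58.77
Maximum is from combination 6.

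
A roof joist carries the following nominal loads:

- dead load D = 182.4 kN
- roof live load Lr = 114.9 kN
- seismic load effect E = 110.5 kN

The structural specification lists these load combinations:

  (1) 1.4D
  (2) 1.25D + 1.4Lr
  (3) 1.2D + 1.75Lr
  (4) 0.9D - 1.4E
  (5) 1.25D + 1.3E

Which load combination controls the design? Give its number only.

Combination 3

(1) 1.4(182.4) = 255.36
(2) 1.25(182.4) + 1.4(114.9) = 388.86
(3) 1.2(182.4) + 1.75(114.9) = 419.96
(4) 0.9(182.4) - 1.4(110.5) = 9.46
(5) 1.25(182.4) + 1.3(110.5) = 371.65
The largest value is 419.96 kN from combination 3.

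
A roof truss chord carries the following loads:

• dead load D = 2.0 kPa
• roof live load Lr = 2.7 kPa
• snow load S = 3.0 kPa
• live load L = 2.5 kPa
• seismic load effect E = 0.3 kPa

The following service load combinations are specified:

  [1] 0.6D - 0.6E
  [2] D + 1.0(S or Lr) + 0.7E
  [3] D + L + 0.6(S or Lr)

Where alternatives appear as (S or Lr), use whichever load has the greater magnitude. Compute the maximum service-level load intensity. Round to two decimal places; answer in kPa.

(S or Lr) → S = 3.0 kPa.
[1] 0.6(2.0) - 0.6(0.3) = 1.02
[2] 1.0(2.0) + 1.0(3.0) + 0.7(0.3) = 5.21
[3] 1.0(2.0) + 1.0(2.5) + 0.6(3.0) = 6.30
Combination 3 governs: q = 6.30 kPa.

6.30 kPa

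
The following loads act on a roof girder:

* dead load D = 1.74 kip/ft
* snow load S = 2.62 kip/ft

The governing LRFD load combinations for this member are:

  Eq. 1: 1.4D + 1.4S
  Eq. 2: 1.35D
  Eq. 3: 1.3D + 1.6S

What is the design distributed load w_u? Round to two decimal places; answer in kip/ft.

6.45 kip/ft

Eq. 1: 1.4(1.74) + 1.4(2.62) = 6.10
Eq. 2: 1.35(1.74) = 2.35
Eq. 3: 1.3(1.74) + 1.6(2.62) = 6.45
Combination 3 governs: w_u = 6.45 kip/ft.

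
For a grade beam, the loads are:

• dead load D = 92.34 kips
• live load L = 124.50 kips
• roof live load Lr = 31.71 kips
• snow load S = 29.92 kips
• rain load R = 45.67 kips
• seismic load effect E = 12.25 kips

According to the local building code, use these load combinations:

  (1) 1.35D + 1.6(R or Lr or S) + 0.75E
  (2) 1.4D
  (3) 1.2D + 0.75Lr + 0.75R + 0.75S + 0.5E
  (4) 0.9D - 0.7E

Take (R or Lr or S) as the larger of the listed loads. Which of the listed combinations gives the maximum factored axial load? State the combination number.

(R or Lr or S) → R = 45.67 kips.
(1) 1.35(92.34) + 1.6(45.67) + 0.75(12.25) = 124.66 + 73.07 + 9.19 = 206.92
(2) 1.4(92.34) = 129.28
(3) 1.2(92.34) + 0.75(31.71) + 0.75(45.67) + 0.75(29.92) + 0.5(12.25) = 110.81 + 23.78 + 34.25 + 22.44 + 6.13 = 197.41
(4) 0.9(92.34) - 0.7(12.25) = 83.11 - 8.58 = 74.53
The largest value is 206.92 kips from combination 1.

Combination 1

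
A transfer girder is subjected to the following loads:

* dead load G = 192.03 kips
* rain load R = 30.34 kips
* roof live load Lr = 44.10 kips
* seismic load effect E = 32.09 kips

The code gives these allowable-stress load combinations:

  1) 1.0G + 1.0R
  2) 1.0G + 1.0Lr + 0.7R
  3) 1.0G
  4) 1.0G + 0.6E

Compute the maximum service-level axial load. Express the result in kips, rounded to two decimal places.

257.37 kips

1) 1.0(192.03) + 1.0(30.34) = 192.03 + 30.34 = 222.37
2) 1.0(192.03) + 1.0(44.10) + 0.7(30.34) = 192.03 + 44.10 + 21.24 = 257.37
3) 1.0(192.03) = 192.03
4) 1.0(192.03) + 0.6(32.09) = 192.03 + 19.25 = 211.28
Maximum is from combination 2.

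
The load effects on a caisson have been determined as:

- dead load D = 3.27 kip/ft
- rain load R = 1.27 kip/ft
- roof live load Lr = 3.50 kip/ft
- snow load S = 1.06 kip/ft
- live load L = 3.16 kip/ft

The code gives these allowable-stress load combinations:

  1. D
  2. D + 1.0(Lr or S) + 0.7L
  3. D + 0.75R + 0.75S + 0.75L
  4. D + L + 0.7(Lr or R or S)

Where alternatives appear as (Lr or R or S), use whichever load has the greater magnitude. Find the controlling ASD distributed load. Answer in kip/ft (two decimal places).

8.98 kip/ft

(Lr or S) → Lr = 3.50 kip/ft; (Lr or R or S) → Lr = 3.50 kip/ft.
1. 1.0(3.27) = 3.27
2. 1.0(3.27) + 1.0(3.50) + 0.7(3.16) = 8.98
3. 1.0(3.27) + 0.75(1.27) + 0.75(1.06) + 0.75(3.16) = 7.39
4. 1.0(3.27) + 1.0(3.16) + 0.7(3.50) = 8.88
The controlling combination is 2, giving 8.98 kip/ft.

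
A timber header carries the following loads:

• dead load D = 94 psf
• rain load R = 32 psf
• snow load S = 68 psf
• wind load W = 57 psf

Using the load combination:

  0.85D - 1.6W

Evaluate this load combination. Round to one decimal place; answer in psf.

-11.3 psf

0.85(94) - 1.6(57) = -11.3
q_u = -11.3 psf.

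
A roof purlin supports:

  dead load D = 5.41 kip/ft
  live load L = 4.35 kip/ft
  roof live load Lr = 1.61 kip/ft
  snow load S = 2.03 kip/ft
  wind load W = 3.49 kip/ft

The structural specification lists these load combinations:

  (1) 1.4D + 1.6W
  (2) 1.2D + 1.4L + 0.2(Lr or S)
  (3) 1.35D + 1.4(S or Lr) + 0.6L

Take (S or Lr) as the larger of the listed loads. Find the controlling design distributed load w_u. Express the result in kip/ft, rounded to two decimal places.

(Lr or S) → S = 2.03 kip/ft; (S or Lr) → S = 2.03 kip/ft.
(1) 1.4(5.41) + 1.6(3.49) = 13.16
(2) 1.2(5.41) + 1.4(4.35) + 0.2(2.03) = 6.49 + 6.09 + 0.41 = 12.99
(3) 1.35(5.41) + 1.4(2.03) + 0.6(4.35) = 12.76
Combination 1 governs: w_u = 13.16 kip/ft.

13.16 kip/ft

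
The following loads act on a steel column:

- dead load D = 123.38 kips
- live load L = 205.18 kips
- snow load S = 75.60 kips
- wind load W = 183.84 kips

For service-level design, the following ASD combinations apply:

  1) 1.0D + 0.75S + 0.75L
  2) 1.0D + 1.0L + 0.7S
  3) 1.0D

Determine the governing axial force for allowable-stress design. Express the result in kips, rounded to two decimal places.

1) 1.0(123.38) + 0.75(75.60) + 0.75(205.18) = 123.38 + 56.70 + 153.89 = 333.97
2) 1.0(123.38) + 1.0(205.18) + 0.7(75.60) = 123.38 + 205.18 + 52.92 = 381.48
3) 1.0(123.38) = 123.38
Maximum is from combination 2.

381.48 kips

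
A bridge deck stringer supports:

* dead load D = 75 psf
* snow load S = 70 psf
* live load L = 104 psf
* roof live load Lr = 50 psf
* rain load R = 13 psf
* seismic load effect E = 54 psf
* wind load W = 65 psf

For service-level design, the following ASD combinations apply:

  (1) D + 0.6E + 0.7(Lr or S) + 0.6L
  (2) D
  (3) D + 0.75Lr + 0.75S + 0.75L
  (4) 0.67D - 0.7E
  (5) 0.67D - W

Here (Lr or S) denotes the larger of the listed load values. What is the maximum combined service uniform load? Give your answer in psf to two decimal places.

243.00 psf

(Lr or S) → S = 70 psf.
(1) 1.0(75) + 0.6(54) + 0.7(70) + 0.6(104) = 75.00 + 32.40 + 49.00 + 62.40 = 218.80
(2) 1.0(75) = 75.00
(3) 1.0(75) + 0.75(50) + 0.75(70) + 0.75(104) = 75.00 + 37.50 + 52.50 + 78.00 = 243.00
(4) 0.67(75) - 0.7(54) = 50.25 - 37.80 = 12.45
(5) 0.67(75) - 1.0(65) = 50.25 - 65.00 = -14.75
The controlling combination is 3, giving 243.00 psf.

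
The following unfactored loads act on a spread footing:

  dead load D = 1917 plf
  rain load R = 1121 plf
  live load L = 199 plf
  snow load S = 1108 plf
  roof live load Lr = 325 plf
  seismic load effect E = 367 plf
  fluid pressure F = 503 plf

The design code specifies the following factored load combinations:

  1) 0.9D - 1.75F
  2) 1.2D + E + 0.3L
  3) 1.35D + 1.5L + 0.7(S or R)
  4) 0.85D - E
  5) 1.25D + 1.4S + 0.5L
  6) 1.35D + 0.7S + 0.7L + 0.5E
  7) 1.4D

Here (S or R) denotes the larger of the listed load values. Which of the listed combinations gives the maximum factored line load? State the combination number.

Combination 5

(S or R) → R = 1121 plf.
1) 0.9(1917) - 1.75(503) = 1725.30 - 880.25 = 845.05
2) 1.2(1917) + 1.0(367) + 0.3(199) = 2300.40 + 367.00 + 59.70 = 2727.10
3) 1.35(1917) + 1.5(199) + 0.7(1121) = 2587.95 + 298.50 + 784.70 = 3671.15
4) 0.85(1917) - 1.0(367) = 1629.45 - 367.00 = 1262.45
5) 1.25(1917) + 1.4(1108) + 0.5(199) = 2396.25 + 1551.20 + 99.50 = 4046.95
6) 1.35(1917) + 0.7(1108) + 0.7(199) + 0.5(367) = 2587.95 + 775.60 + 139.30 + 183.50 = 3686.35
7) 1.4(1917) = 2683.80
The largest value is 4046.95 plf from combination 5.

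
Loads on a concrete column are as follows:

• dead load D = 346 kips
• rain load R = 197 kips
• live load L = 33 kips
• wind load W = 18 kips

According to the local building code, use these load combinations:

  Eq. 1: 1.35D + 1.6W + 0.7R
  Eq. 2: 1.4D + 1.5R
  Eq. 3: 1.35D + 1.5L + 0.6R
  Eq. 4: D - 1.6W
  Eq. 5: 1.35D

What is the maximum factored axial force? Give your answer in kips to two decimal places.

779.90 kips

Eq. 1: 1.35(346) + 1.6(18) + 0.7(197) = 633.80
Eq. 2: 1.4(346) + 1.5(197) = 779.90
Eq. 3: 1.35(346) + 1.5(33) + 0.6(197) = 634.80
Eq. 4: 1.0(346) - 1.6(18) = 317.20
Eq. 5: 1.35(346) = 467.10
Combination 2 governs: P_u = 779.90 kips.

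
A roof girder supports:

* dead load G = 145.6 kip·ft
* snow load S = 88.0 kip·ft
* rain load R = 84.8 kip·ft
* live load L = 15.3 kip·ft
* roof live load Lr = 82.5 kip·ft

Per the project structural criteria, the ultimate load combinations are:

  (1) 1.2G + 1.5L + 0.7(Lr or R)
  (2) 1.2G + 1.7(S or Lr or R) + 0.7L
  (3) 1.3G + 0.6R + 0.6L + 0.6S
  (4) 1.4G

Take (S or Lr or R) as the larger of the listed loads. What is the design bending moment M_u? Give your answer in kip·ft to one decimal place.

(Lr or R) → R = 84.8 kip·ft; (S or Lr or R) → S = 88.0 kip·ft.
(1) 1.2(145.6) + 1.5(15.3) + 0.7(84.8) = 257.0
(2) 1.2(145.6) + 1.7(88.0) + 0.7(15.3) = 174.7 + 149.6 + 10.7 = 335.0
(3) 1.3(145.6) + 0.6(84.8) + 0.6(15.3) + 0.6(88.0) = 302.1
(4) 1.4(145.6) = 203.8
Combination 2 governs: M_u = 335.0 kip·ft.

335.0 kip·ft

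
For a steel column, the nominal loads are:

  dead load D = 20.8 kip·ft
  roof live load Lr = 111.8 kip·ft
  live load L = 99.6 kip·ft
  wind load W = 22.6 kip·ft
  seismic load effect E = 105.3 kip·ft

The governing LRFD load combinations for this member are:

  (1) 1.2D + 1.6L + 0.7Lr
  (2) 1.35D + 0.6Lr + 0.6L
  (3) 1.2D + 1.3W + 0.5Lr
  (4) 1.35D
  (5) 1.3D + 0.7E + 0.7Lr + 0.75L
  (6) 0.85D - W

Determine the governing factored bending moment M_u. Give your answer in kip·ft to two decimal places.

262.58 kip·ft

(1) 1.2(20.8) + 1.6(99.6) + 0.7(111.8) = 24.96 + 159.36 + 78.26 = 262.58
(2) 1.35(20.8) + 0.6(111.8) + 0.6(99.6) = 28.08 + 67.08 + 59.76 = 154.92
(3) 1.2(20.8) + 1.3(22.6) + 0.5(111.8) = 24.96 + 29.38 + 55.90 = 110.24
(4) 1.35(20.8) = 28.08
(5) 1.3(20.8) + 0.7(105.3) + 0.7(111.8) + 0.75(99.6) = 27.04 + 73.71 + 78.26 + 74.70 = 253.71
(6) 0.85(20.8) - 1.0(22.6) = 17.68 - 22.60 = -4.92
Combination 1 governs: M_u = 262.58 kip·ft.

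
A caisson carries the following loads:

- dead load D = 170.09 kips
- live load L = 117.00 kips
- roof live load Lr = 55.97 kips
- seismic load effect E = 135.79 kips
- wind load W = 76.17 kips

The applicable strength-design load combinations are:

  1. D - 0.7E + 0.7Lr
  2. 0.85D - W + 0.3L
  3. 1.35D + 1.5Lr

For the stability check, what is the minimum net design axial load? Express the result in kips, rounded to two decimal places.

103.51 kips

1. 1.0(170.09) - 0.7(135.79) + 0.7(55.97) = 170.09 - 95.05 + 39.18 = 114.22
2. 0.85(170.09) - 1.0(76.17) + 0.3(117.00) = 144.58 - 76.17 + 35.10 = 103.51
3. 1.35(170.09) + 1.5(55.97) = 229.62 + 83.96 = 313.58
Combination 2 gives the minimum: 103.51 kips.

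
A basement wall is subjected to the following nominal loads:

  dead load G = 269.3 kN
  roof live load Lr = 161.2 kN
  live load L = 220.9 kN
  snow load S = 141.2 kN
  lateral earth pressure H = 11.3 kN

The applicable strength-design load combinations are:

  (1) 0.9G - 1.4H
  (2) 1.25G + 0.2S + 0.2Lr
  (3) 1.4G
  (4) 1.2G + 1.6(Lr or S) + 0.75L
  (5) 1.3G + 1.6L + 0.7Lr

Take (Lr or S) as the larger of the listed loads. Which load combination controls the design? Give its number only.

Combination 5

(Lr or S) → Lr = 161.2 kN.
(1) 0.9(269.3) - 1.4(11.3) = 242.4 - 15.8 = 226.6
(2) 1.25(269.3) + 0.2(141.2) + 0.2(161.2) = 397.1
(3) 1.4(269.3) = 377.0
(4) 1.2(269.3) + 1.6(161.2) + 0.75(220.9) = 323.2 + 257.9 + 165.7 = 746.8
(5) 1.3(269.3) + 1.6(220.9) + 0.7(161.2) = 816.4
The largest value is 816.4 kN from combination 5.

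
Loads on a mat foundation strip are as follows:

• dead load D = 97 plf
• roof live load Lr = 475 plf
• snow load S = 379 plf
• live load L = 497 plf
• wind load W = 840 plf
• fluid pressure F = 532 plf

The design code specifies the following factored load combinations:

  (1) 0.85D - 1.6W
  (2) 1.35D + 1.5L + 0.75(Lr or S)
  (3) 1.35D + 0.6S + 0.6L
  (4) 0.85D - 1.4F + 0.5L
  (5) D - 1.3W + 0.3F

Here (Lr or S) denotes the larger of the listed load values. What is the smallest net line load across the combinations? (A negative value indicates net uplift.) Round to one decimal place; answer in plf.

(Lr or S) → Lr = 475 plf.
(1) 0.85(97) - 1.6(840) = -1261.6
(2) 1.35(97) + 1.5(497) + 0.75(475) = 1232.7
(3) 1.35(97) + 0.6(379) + 0.6(497) = 131.0 + 227.4 + 298.2 = 656.6
(4) 0.85(97) - 1.4(532) + 0.5(497) = -413.9
(5) 1.0(97) - 1.3(840) + 0.3(532) = 97.0 - 1092.0 + 159.6 = -835.4
Combination 1 gives the minimum: -1261.6 plf.

-1261.6 plf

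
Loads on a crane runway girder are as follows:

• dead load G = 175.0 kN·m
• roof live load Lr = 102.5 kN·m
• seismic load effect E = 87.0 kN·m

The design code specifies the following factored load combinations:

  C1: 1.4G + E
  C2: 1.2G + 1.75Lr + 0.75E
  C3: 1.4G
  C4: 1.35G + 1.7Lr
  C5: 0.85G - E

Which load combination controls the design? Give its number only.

Combination 2

C1: 1.4(175.0) + 1.0(87.0) = 245.0 + 87.0 = 332.0
C2: 1.2(175.0) + 1.75(102.5) + 0.75(87.0) = 454.6
C3: 1.4(175.0) = 245.0
C4: 1.35(175.0) + 1.7(102.5) = 410.5
C5: 0.85(175.0) - 1.0(87.0) = 148.8 - 87.0 = 61.8
The largest value is 454.6 kN·m from combination 2.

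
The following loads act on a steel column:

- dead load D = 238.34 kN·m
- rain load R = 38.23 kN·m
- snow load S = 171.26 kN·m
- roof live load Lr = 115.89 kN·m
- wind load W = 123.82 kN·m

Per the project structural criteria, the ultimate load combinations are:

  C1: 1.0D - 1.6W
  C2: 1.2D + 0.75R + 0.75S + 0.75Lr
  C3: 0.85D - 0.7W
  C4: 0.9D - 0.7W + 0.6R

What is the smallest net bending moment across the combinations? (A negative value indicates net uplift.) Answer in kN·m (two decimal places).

40.23 kN·m

C1: 1.0(238.34) - 1.6(123.82) = 238.34 - 198.11 = 40.23
C2: 1.2(238.34) + 0.75(38.23) + 0.75(171.26) + 0.75(115.89) = 530.04
C3: 0.85(238.34) - 0.7(123.82) = 202.59 - 86.67 = 115.92
C4: 0.9(238.34) - 0.7(123.82) + 0.6(38.23) = 150.77
Combination 1 gives the minimum: 40.23 kN·m.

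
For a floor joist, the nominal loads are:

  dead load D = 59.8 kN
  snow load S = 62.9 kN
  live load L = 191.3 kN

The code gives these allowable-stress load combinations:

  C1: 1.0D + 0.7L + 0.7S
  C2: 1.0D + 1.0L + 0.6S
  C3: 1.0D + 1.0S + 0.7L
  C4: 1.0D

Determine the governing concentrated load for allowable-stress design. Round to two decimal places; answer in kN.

C1: 1.0(59.8) + 0.7(191.3) + 0.7(62.9) = 59.80 + 133.91 + 44.03 = 237.74
C2: 1.0(59.8) + 1.0(191.3) + 0.6(62.9) = 59.80 + 191.30 + 37.74 = 288.84
C3: 1.0(59.8) + 1.0(62.9) + 0.7(191.3) = 59.80 + 62.90 + 133.91 = 256.61
C4: 1.0(59.8) = 59.80
Combination 2 governs: P = 288.84 kN.

288.84 kN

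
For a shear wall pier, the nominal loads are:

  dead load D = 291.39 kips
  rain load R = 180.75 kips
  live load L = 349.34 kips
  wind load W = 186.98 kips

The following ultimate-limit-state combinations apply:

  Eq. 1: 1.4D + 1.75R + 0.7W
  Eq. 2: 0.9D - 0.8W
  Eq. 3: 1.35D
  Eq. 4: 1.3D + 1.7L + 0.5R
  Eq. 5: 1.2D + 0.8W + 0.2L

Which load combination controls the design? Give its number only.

Combination 4

Eq. 1: 1.4(291.39) + 1.75(180.75) + 0.7(186.98) = 855.14
Eq. 2: 0.9(291.39) - 0.8(186.98) = 112.67
Eq. 3: 1.35(291.39) = 393.38
Eq. 4: 1.3(291.39) + 1.7(349.34) + 0.5(180.75) = 1063.06
Eq. 5: 1.2(291.39) + 0.8(186.98) + 0.2(349.34) = 569.12
The largest value is 1063.06 kips from combination 4.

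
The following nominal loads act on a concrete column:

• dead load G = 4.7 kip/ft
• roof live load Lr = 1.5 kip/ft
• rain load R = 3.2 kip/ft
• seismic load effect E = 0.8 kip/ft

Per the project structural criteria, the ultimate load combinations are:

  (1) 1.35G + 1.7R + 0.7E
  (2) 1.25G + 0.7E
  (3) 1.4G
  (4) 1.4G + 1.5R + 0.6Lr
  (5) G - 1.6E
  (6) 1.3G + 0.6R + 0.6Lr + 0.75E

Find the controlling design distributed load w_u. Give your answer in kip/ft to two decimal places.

(1) 1.35(4.7) + 1.7(3.2) + 0.7(0.8) = 12.35
(2) 1.25(4.7) + 0.7(0.8) = 6.44
(3) 1.4(4.7) = 6.58
(4) 1.4(4.7) + 1.5(3.2) + 0.6(1.5) = 12.28
(5) 1.0(4.7) - 1.6(0.8) = 3.42
(6) 1.3(4.7) + 0.6(3.2) + 0.6(1.5) + 0.75(0.8) = 9.53
Maximum is from combination 1.

12.35 kip/ft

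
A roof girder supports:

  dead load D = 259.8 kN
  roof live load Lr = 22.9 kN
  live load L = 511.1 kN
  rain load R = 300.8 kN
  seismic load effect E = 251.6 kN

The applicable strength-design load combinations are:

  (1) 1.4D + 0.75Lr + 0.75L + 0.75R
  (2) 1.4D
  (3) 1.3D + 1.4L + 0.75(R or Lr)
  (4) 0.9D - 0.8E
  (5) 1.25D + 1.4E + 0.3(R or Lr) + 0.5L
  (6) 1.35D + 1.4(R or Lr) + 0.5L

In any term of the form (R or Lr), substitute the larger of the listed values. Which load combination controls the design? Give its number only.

(R or Lr) → R = 300.8 kN.
(1) 1.4(259.8) + 0.75(22.9) + 0.75(511.1) + 0.75(300.8) = 989.82
(2) 1.4(259.8) = 363.72
(3) 1.3(259.8) + 1.4(511.1) + 0.75(300.8) = 337.74 + 715.54 + 225.60 = 1278.88
(4) 0.9(259.8) - 0.8(251.6) = 233.82 - 201.28 = 32.54
(5) 1.25(259.8) + 1.4(251.6) + 0.3(300.8) + 0.5(511.1) = 324.75 + 352.24 + 90.24 + 255.55 = 1022.78
(6) 1.35(259.8) + 1.4(300.8) + 0.5(511.1) = 350.73 + 421.12 + 255.55 = 1027.40
The largest value is 1278.88 kN from combination 3.

Combination 3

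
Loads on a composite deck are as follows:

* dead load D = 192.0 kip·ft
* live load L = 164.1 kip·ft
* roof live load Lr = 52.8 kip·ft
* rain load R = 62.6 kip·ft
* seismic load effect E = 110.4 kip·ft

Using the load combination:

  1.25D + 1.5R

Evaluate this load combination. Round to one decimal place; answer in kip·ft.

1.25(192.0) + 1.5(62.6) = 240.0 + 93.9 = 333.9
M_u = 333.9 kip·ft.

333.9 kip·ft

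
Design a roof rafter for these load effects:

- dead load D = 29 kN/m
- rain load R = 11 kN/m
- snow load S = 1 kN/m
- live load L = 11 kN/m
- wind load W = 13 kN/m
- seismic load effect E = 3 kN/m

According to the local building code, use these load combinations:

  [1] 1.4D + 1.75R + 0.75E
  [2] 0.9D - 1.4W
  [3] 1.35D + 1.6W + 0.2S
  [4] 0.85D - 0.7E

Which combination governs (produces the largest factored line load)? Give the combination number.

Combination 1

[1] 1.4(29) + 1.75(11) + 0.75(3) = 40.60 + 19.25 + 2.25 = 62.10
[2] 0.9(29) - 1.4(13) = 26.10 - 18.20 = 7.90
[3] 1.35(29) + 1.6(13) + 0.2(1) = 39.15 + 20.80 + 0.20 = 60.15
[4] 0.85(29) - 0.7(3) = 24.65 - 2.10 = 22.55
The largest value is 62.10 kN/m from combination 1.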